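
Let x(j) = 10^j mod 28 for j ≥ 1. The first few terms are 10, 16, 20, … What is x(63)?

20

x(1) = 10; x(2) = 16; x(3) = 20; x(4) = 4; x(5) = 12; x(6) = 8; x(7) = 24; x(8) = 16.
Since x(8) = x(2) = 16, the sequence is eventually periodic: after a pre-period of length 1 it cycles with period 6.
For j ≥ 2, x(j) depends only on (j - 2) mod 6. (63 - 2) mod 6 = 1, so x(63) = x(3) = 20.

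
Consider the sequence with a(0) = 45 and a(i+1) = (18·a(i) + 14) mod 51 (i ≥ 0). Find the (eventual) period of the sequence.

17

We have a(0) = 45; a(1) = 8; a(2) = 5; a(3) = 2; a(4) = 50; a(5) = 47; a(6) = 44; a(7) = 41; a(8) = 38; a(9) = 35; a(10) = 32; a(11) = 29; a(12) = 26; a(13) = 23; a(14) = 20; a(15) = 17; a(16) = 14; a(17) = 11; a(18) = 8.
Since a(18) = a(1) = 8, the sequence is eventually periodic: after a pre-period of length 1 it cycles with period 17.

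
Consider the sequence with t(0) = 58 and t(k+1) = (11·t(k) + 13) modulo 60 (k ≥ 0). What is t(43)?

27

Computing terms: t(0) = 58,  t(1) = 51,  t(2) = 34,  t(3) = 27,  t(4) = 10,  t(5) = 3,  t(6) = 46,  t(7) = 39,  t(8) = 22,  t(9) = 15,  t(10) = 58.
The sequence repeats with period 10.
So t(43) = t(0 + ((43-0) mod 10)) = t(3) = 27.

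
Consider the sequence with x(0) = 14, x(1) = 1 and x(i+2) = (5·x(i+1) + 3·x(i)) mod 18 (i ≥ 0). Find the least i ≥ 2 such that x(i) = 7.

Listing terms: x(0) = 14,  x(1) = 1,  x(2) = 11,  x(3) = 4,  x(4) = 17,  x(5) = 7,  x(6) = 14,  x(7) = 1.
Since (x(6), x(7)) = (x(0), x(1)) = (14, 1) (two consecutive terms determine the rest), the sequence is periodic with period 6.
The value 7 first appears (with i ≥ 2) at x(5).

5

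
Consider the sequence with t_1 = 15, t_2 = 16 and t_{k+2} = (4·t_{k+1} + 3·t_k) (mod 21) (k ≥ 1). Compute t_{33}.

We have t_1 = 15, t_2 = 16, t_3 = 4, t_4 = 1, t_5 = 16, t_6 = 4.
Since (t_5, t_6) = (t_2, t_3) = (16, 4) (two consecutive terms determine the rest), the sequence is eventually periodic: after a pre-period of length 1 it cycles with period 3.
For k ≥ 2, t_k depends only on (k - 2) mod 3. (33 - 2) mod 3 = 1, so t_{33} = t_3 = 4.

4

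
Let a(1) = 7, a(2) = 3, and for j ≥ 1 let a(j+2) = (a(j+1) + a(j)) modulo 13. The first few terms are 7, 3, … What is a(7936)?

We have a(1) = 7, a(2) = 3, a(3) = 10, a(4) = 0, a(5) = 10, a(6) = 10, a(7) = 7, a(8) = 4, a(9) = 11, a(10) = 2, a(11) = 0, a(12) = 2, a(13) = 2, a(14) = 4, a(15) = 6, a(16) = 10, a(17) = 3, a(18) = 0, a(19) = 3, a(20) = 3, a(21) = 6, a(22) = 9, a(23) = 2, a(24) = 11, a(25) = 0, a(26) = 11, a(27) = 11, a(28) = 9, a(29) = 7, a(30) = 3.
Since (a(29), a(30)) = (a(1), a(2)) = (7, 3) (two consecutive terms determine the rest), the sequence is periodic with period 28.
So a(7936) = a(1 + ((7936-1) mod 28)) = a(12) = 2.

2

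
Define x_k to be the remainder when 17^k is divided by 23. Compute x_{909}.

20

x_1 = 17; x_2 = 13; x_3 = 14; x_4 = 8; x_5 = 21; x_6 = 12; x_7 = 20; x_8 = 18; x_9 = 7; x_{10} = 4; x_{11} = 22; x_{12} = 6; x_{13} = 10; x_{14} = 9; x_{15} = 15; x_{16} = 2; x_{17} = 11; x_{18} = 3; x_{19} = 5; x_{20} = 16; x_{21} = 19; x_{22} = 1; x_{23} = 17.
Since x_{23} = x_1 = 17, the sequence is periodic with period 22.
So x_{909} = x_{1 + ((909-1) mod 22)} = x_7 = 20.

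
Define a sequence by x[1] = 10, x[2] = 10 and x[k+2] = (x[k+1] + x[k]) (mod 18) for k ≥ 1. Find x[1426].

Computing terms: x[1] = 10,  x[2] = 10,  x[3] = 2,  x[4] = 12,  x[5] = 14,  x[6] = 8,  x[7] = 4,  x[8] = 12,  x[9] = 16,  x[10] = 10,  x[11] = 8,  x[12] = 0,  x[13] = 8,  x[14] = 8,  x[15] = 16,  x[16] = 6,  x[17] = 4,  x[18] = 10,  x[19] = 14,  x[20] = 6,  x[21] = 2,  x[22] = 8,  x[23] = 10,  x[24] = 0,  x[25] = 10,  x[26] = 10.
Since (x[25], x[26]) = (x[1], x[2]) = (10, 10) (two consecutive terms determine the rest), the sequence is periodic with period 24.
(1426 - 1) mod 24 = 9, so x[1426] = x[10] = 10.

10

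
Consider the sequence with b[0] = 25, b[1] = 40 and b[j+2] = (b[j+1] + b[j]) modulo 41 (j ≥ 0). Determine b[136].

Computing terms: b[0] = 25; b[1] = 40; b[2] = 24; b[3] = 23; b[4] = 6; b[5] = 29; b[6] = 35; b[7] = 23; b[8] = 17; b[9] = 40; b[10] = 16; b[11] = 15; b[12] = 31; b[13] = 5; b[14] = 36; b[15] = 0; b[16] = 36; b[17] = 36; b[18] = 31; b[19] = 26; b[20] = 16; b[21] = 1; b[22] = 17; b[23] = 18; b[24] = 35; b[25] = 12; b[26] = 6; b[27] = 18; b[28] = 24; b[29] = 1; b[30] = 25; b[31] = 26; b[32] = 10; b[33] = 36; b[34] = 5; b[35] = 0; b[36] = 5; b[37] = 5; b[38] = 10; b[39] = 15; b[40] = 25; b[41] = 40.
The sequence repeats with period 40.
So b[136] = b[0 + ((136-0) mod 40)] = b[16] = 36.

36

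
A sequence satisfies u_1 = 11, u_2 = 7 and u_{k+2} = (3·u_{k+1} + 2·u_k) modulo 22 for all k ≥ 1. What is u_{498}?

u_1 = 11,  u_2 = 7,  u_3 = 21,  u_4 = 11,  u_5 = 9,  u_6 = 5,  u_7 = 11,  u_8 = 21,  u_9 = 19,  u_{10} = 11,  u_{11} = 5,  u_{12} = 15,  u_{13} = 11,  u_{14} = 19,  u_{15} = 13,  u_{16} = 11,  u_{17} = 15,  u_{18} = 1,  u_{19} = 11,  u_{20} = 13,  u_{21} = 17,  u_{22} = 11,  u_{23} = 1,  u_{24} = 3,  u_{25} = 11,  u_{26} = 17,  u_{27} = 7,  u_{28} = 11,  u_{29} = 3,  u_{30} = 9,  u_{31} = 11,  u_{32} = 7.
Since (u_{31}, u_{32}) = (u_1, u_2) = (11, 7) (two consecutive terms determine the rest), the sequence is periodic with period 30.
(498 - 1) mod 30 = 17, so u_{498} = u_{18} = 1.

1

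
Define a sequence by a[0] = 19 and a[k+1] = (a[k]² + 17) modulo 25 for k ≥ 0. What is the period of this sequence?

Listing terms: a[0] = 19, a[1] = 3, a[2] = 1, a[3] = 18, a[4] = 16, a[5] = 23, a[6] = 21, a[7] = 8, a[8] = 6, a[9] = 3.
Since a[9] = a[1] = 3, the sequence is eventually periodic: after a pre-period of length 1 it cycles with period 8.

8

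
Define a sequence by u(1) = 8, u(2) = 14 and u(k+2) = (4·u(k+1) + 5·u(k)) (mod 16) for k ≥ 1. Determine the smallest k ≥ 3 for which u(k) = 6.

Computing terms: u(1) = 8; u(2) = 14; u(3) = 0; u(4) = 6; u(5) = 8; u(6) = 14.
The sequence repeats with period 4.
The value 6 first appears (with k ≥ 3) at u(4).

4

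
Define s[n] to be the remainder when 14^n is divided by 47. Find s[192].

7

We have s[0] = 1, s[1] = 14, s[2] = 8, s[3] = 18, s[4] = 17, s[5] = 3, s[6] = 42, s[7] = 24, s[8] = 7, s[9] = 4, s[10] = 9, s[11] = 32, s[12] = 25, s[13] = 21, s[14] = 12, s[15] = 27, s[16] = 2, s[17] = 28, s[18] = 16, s[19] = 36, s[20] = 34, s[21] = 6, s[22] = 37, s[23] = 1.
Since s[23] = s[0] = 1, the sequence is periodic with period 23.
(192 - 0) mod 23 = 8, so s[192] = s[8] = 7.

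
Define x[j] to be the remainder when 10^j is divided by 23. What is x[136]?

18

We have x[0] = 1, x[1] = 10, x[2] = 8, x[3] = 11, x[4] = 18, x[5] = 19, x[6] = 6, x[7] = 14, x[8] = 2, x[9] = 20, x[10] = 16, x[11] = 22, x[12] = 13, x[13] = 15, x[14] = 12, x[15] = 5, x[16] = 4, x[17] = 17, x[18] = 9, x[19] = 21, x[20] = 3, x[21] = 7, x[22] = 1.
Since x[22] = x[0] = 1, the sequence is periodic with period 22.
So x[136] = x[0 + ((136-0) mod 22)] = x[4] = 18.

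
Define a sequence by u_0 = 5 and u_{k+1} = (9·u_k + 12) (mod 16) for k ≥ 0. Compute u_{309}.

9

Computing terms: u_0 = 5,  u_1 = 9,  u_2 = 13,  u_3 = 1,  u_4 = 5.
The sequence repeats with period 4.
(309 - 0) mod 4 = 1, so u_{309} = u_1 = 9.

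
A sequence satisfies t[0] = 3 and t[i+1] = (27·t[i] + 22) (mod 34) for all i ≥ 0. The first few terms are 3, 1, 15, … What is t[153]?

13

t[0] = 3; t[1] = 1; t[2] = 15; t[3] = 19; t[4] = 25; t[5] = 17; t[6] = 5; t[7] = 21; t[8] = 11; t[9] = 13; t[10] = 33; t[11] = 29; t[12] = 23; t[13] = 31; t[14] = 9; t[15] = 27; t[16] = 3.
Since t[16] = t[0] = 3, the sequence is periodic with period 16.
(153 - 0) mod 16 = 9, so t[153] = t[9] = 13.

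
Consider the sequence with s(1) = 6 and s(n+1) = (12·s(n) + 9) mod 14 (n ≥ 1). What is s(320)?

11

s(1) = 6; s(2) = 11; s(3) = 1; s(4) = 7; s(5) = 9; s(6) = 5; s(7) = 13; s(8) = 11.
Since s(8) = s(2) = 11, the sequence is eventually periodic: after a pre-period of length 1 it cycles with period 6.
For n ≥ 2, s(n) depends only on (n - 2) mod 6. (320 - 2) mod 6 = 0, so s(320) = s(2) = 11.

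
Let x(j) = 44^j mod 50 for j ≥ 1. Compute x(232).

We have x(1) = 44,  x(2) = 36,  x(3) = 34,  x(4) = 46,  x(5) = 24,  x(6) = 6,  x(7) = 14,  x(8) = 16,  x(9) = 4,  x(10) = 26,  x(11) = 44.
Since x(11) = x(1) = 44, the sequence is periodic with period 10.
So x(232) = x(1 + ((232-1) mod 10)) = x(2) = 36.

36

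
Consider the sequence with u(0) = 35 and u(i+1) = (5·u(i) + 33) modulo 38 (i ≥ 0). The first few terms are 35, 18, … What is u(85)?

24

Computing terms: u(0) = 35,  u(1) = 18,  u(2) = 9,  u(3) = 2,  u(4) = 5,  u(5) = 20,  u(6) = 19,  u(7) = 14,  u(8) = 27,  u(9) = 16,  u(10) = 37,  u(11) = 28,  u(12) = 21,  u(13) = 24,  u(14) = 1,  u(15) = 0,  u(16) = 33,  u(17) = 8,  u(18) = 35.
The sequence repeats with period 18.
So u(85) = u(0 + ((85-0) mod 18)) = u(13) = 24.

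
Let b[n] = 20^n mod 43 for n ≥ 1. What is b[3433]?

Listing terms: b[1] = 20,  b[2] = 13,  b[3] = 2,  b[4] = 40,  b[5] = 26,  b[6] = 4,  b[7] = 37,  b[8] = 9,  b[9] = 8,  b[10] = 31,  b[11] = 18,  b[12] = 16,  b[13] = 19,  b[14] = 36,  b[15] = 32,  b[16] = 38,  b[17] = 29,  b[18] = 21,  b[19] = 33,  b[20] = 15,  b[21] = 42,  b[22] = 23,  b[23] = 30,  b[24] = 41,  b[25] = 3,  b[26] = 17,  b[27] = 39,  b[28] = 6,  b[29] = 34,  b[30] = 35,  b[31] = 12,  b[32] = 25,  b[33] = 27,  b[34] = 24,  b[35] = 7,  b[36] = 11,  b[37] = 5,  b[38] = 14,  b[39] = 22,  b[40] = 10,  b[41] = 28,  b[42] = 1,  b[43] = 20.
Since b[43] = b[1] = 20, the sequence is periodic with period 42.
(3433 - 1) mod 42 = 30, so b[3433] = b[31] = 12.

12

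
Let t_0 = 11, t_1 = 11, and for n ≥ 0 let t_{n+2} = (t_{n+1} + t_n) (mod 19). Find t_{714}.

17

Computing terms: t_0 = 11, t_1 = 11, t_2 = 3, t_3 = 14, t_4 = 17, t_5 = 12, t_6 = 10, t_7 = 3, t_8 = 13, t_9 = 16, t_{10} = 10, t_{11} = 7, t_{12} = 17, t_{13} = 5, t_{14} = 3, t_{15} = 8, t_{16} = 11, t_{17} = 0, t_{18} = 11, t_{19} = 11.
The sequence repeats with period 18.
So t_{714} = t_{0 + ((714-0) mod 18)} = t_{12} = 17.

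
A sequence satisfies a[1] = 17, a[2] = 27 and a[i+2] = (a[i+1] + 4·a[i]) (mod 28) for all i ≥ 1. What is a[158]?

Computing terms: a[1] = 17; a[2] = 27; a[3] = 11; a[4] = 7; a[5] = 23; a[6] = 23; a[7] = 3; a[8] = 11; a[9] = 23; a[10] = 11; a[11] = 19; a[12] = 7; a[13] = 27; a[14] = 27; a[15] = 23; a[16] = 19; a[17] = 27; a[18] = 19; a[19] = 15; a[20] = 7; a[21] = 11; a[22] = 11; a[23] = 27; a[24] = 15; a[25] = 11; a[26] = 15; a[27] = 3; a[28] = 7; a[29] = 19; a[30] = 19; a[31] = 11; a[32] = 3; a[33] = 19; a[34] = 3; a[35] = 23; a[36] = 7; a[37] = 15; a[38] = 15; a[39] = 19; a[40] = 23; a[41] = 15; a[42] = 23; a[43] = 27; a[44] = 7; a[45] = 3; a[46] = 3; a[47] = 15; a[48] = 27; a[49] = 3; a[50] = 27; a[51] = 11.
Since (a[50], a[51]) = (a[2], a[3]) = (27, 11) (two consecutive terms determine the rest), the sequence is eventually periodic: after a pre-period of length 1 it cycles with period 48.
For i ≥ 2, a[i] depends only on (i - 2) mod 48. (158 - 2) mod 48 = 12, so a[158] = a[14] = 27.

27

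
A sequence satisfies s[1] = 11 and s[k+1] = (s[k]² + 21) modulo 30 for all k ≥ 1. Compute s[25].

1

We have s[1] = 11; s[2] = 22; s[3] = 25; s[4] = 16; s[5] = 7; s[6] = 10; s[7] = 1; s[8] = 22.
Since s[8] = s[2] = 22, the sequence is eventually periodic: after a pre-period of length 1 it cycles with period 6.
For k ≥ 2, s[k] depends only on (k - 2) mod 6. (25 - 2) mod 6 = 5, so s[25] = s[7] = 1.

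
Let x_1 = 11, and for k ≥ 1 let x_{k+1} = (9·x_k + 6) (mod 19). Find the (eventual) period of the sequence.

Computing terms: x_1 = 11; x_2 = 10; x_3 = 1; x_4 = 15; x_5 = 8; x_6 = 2; x_7 = 5; x_8 = 13; x_9 = 9; x_{10} = 11.
The sequence repeats with period 9.

9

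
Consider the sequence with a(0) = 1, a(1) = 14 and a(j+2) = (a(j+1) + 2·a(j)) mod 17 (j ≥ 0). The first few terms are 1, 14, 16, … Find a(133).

Listing terms: a(0) = 1,  a(1) = 14,  a(2) = 16,  a(3) = 10,  a(4) = 8,  a(5) = 11,  a(6) = 10,  a(7) = 15,  a(8) = 1,  a(9) = 14.
Since (a(8), a(9)) = (a(0), a(1)) = (1, 14) (two consecutive terms determine the rest), the sequence is periodic with period 8.
(133 - 0) mod 8 = 5, so a(133) = a(5) = 11.

11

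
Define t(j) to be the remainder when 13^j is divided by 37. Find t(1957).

19

We have t(0) = 1, t(1) = 13, t(2) = 21, t(3) = 14, t(4) = 34, t(5) = 35, t(6) = 11, t(7) = 32, t(8) = 9, t(9) = 6, t(10) = 4, t(11) = 15, t(12) = 10, t(13) = 19, t(14) = 25, t(15) = 29, t(16) = 7, t(17) = 17, t(18) = 36, t(19) = 24, t(20) = 16, t(21) = 23, t(22) = 3, t(23) = 2, t(24) = 26, t(25) = 5, t(26) = 28, t(27) = 31, t(28) = 33, t(29) = 22, t(30) = 27, t(31) = 18, t(32) = 12, t(33) = 8, t(34) = 30, t(35) = 20, t(36) = 1.
The sequence repeats with period 36.
(1957 - 0) mod 36 = 13, so t(1957) = t(13) = 19.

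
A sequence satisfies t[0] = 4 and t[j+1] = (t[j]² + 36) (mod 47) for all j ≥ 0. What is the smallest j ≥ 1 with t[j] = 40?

5

Listing terms: t[0] = 4, t[1] = 5, t[2] = 14, t[3] = 44, t[4] = 45, t[5] = 40, t[6] = 38, t[7] = 23, t[8] = 1, t[9] = 37, t[10] = 42, t[11] = 14.
Since t[11] = t[2] = 14, the sequence is eventually periodic: after a pre-period of length 2 it cycles with period 9.
The value 40 first appears (with j ≥ 1) at t[5].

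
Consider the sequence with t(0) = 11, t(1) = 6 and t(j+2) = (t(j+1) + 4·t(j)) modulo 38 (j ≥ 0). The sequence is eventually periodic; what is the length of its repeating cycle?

18

Computing terms: t(0) = 11, t(1) = 6, t(2) = 12, t(3) = 36, t(4) = 8, t(5) = 0, t(6) = 32, t(7) = 32, t(8) = 8, t(9) = 22, t(10) = 16, t(11) = 28, t(12) = 16, t(13) = 14, t(14) = 2, t(15) = 20, t(16) = 28, t(17) = 32, t(18) = 30, t(19) = 6, t(20) = 12.
Since (t(19), t(20)) = (t(1), t(2)) = (6, 12) (two consecutive terms determine the rest), the sequence is eventually periodic: after a pre-period of length 1 it cycles with period 18.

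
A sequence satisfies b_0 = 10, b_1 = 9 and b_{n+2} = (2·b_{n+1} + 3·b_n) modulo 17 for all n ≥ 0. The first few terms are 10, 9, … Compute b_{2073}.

Computing terms: b_0 = 10, b_1 = 9, b_2 = 14, b_3 = 4, b_4 = 16, b_5 = 10, b_6 = 0, b_7 = 13, b_8 = 9, b_9 = 6, b_{10} = 5, b_{11} = 11, b_{12} = 3, b_{13} = 5, b_{14} = 2, b_{15} = 2, b_{16} = 10, b_{17} = 9.
The sequence repeats with period 16.
So b_{2073} = b_{0 + ((2073-0) mod 16)} = b_9 = 6.

6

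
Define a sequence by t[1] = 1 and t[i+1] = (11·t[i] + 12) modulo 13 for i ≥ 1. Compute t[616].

Computing terms: t[1] = 1; t[2] = 10; t[3] = 5; t[4] = 2; t[5] = 8; t[6] = 9; t[7] = 7; t[8] = 11; t[9] = 3; t[10] = 6; t[11] = 0; t[12] = 12; t[13] = 1.
The sequence repeats with period 12.
So t[616] = t[1 + ((616-1) mod 12)] = t[4] = 2.

2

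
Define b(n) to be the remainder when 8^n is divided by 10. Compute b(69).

8

Listing terms: b(0) = 1,  b(1) = 8,  b(2) = 4,  b(3) = 2,  b(4) = 6,  b(5) = 8.
Since b(5) = b(1) = 8, the sequence is eventually periodic: after a pre-period of length 1 it cycles with period 4.
For n ≥ 1, b(n) depends only on (n - 1) mod 4. (69 - 1) mod 4 = 0, so b(69) = b(1) = 8.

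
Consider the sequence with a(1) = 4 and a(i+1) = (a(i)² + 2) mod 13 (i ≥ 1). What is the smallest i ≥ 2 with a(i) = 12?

Listing terms: a(1) = 4, a(2) = 5, a(3) = 1, a(4) = 3, a(5) = 11, a(6) = 6, a(7) = 12, a(8) = 3.
Since a(8) = a(4) = 3, the sequence is eventually periodic: after a pre-period of length 3 it cycles with period 4.
The value 12 first appears (with i ≥ 2) at a(7).

7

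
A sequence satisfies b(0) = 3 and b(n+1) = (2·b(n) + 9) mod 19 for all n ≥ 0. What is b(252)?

3

We have b(0) = 3, b(1) = 15, b(2) = 1, b(3) = 11, b(4) = 12, b(5) = 14, b(6) = 18, b(7) = 7, b(8) = 4, b(9) = 17, b(10) = 5, b(11) = 0, b(12) = 9, b(13) = 8, b(14) = 6, b(15) = 2, b(16) = 13, b(17) = 16, b(18) = 3.
The sequence repeats with period 18.
(252 - 0) mod 18 = 0, so b(252) = b(0) = 3.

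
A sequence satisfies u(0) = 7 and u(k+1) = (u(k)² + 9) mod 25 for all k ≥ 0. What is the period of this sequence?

Listing terms: u(0) = 7,  u(1) = 8,  u(2) = 23,  u(3) = 13,  u(4) = 3,  u(5) = 18,  u(6) = 8.
Since u(6) = u(1) = 8, the sequence is eventually periodic: after a pre-period of length 1 it cycles with period 5.

5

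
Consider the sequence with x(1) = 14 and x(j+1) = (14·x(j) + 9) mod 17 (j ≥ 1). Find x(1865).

Computing terms: x(1) = 14,  x(2) = 1,  x(3) = 6,  x(4) = 8,  x(5) = 2,  x(6) = 3,  x(7) = 0,  x(8) = 9,  x(9) = 16,  x(10) = 12,  x(11) = 7,  x(12) = 5,  x(13) = 11,  x(14) = 10,  x(15) = 13,  x(16) = 4,  x(17) = 14.
The sequence repeats with period 16.
So x(1865) = x(1 + ((1865-1) mod 16)) = x(9) = 16.

16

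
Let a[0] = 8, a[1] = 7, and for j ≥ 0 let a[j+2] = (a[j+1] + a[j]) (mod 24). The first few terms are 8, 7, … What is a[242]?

Listing terms: a[0] = 8,  a[1] = 7,  a[2] = 15,  a[3] = 22,  a[4] = 13,  a[5] = 11,  a[6] = 0,  a[7] = 11,  a[8] = 11,  a[9] = 22,  a[10] = 9,  a[11] = 7,  a[12] = 16,  a[13] = 23,  a[14] = 15,  a[15] = 14,  a[16] = 5,  a[17] = 19,  a[18] = 0,  a[19] = 19,  a[20] = 19,  a[21] = 14,  a[22] = 9,  a[23] = 23,  a[24] = 8,  a[25] = 7.
The sequence repeats with period 24.
(242 - 0) mod 24 = 2, so a[242] = a[2] = 15.

15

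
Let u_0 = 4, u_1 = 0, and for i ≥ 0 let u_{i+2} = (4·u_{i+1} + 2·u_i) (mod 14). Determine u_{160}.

2

u_0 = 4,  u_1 = 0,  u_2 = 8,  u_3 = 4,  u_4 = 4,  u_5 = 10,  u_6 = 6,  u_7 = 2,  u_8 = 6,  u_9 = 0,  u_{10} = 12,  u_{11} = 6,  u_{12} = 6,  u_{13} = 8,  u_{14} = 2,  u_{15} = 10,  u_{16} = 2,  u_{17} = 0,  u_{18} = 4,  u_{19} = 2,  u_{20} = 2,  u_{21} = 12,  u_{22} = 10,  u_{23} = 8,  u_{24} = 10,  u_{25} = 0,  u_{26} = 6,  u_{27} = 10,  u_{28} = 10,  u_{29} = 4,  u_{30} = 8,  u_{31} = 12,  u_{32} = 8,  u_{33} = 0,  u_{34} = 2,  u_{35} = 8,  u_{36} = 8,  u_{37} = 6,  u_{38} = 12,  u_{39} = 4,  u_{40} = 12,  u_{41} = 0,  u_{42} = 10,  u_{43} = 12,  u_{44} = 12,  u_{45} = 2,  u_{46} = 4,  u_{47} = 6,  u_{48} = 4,  u_{49} = 0.
The sequence repeats with period 48.
(160 - 0) mod 48 = 16, so u_{160} = u_{16} = 2.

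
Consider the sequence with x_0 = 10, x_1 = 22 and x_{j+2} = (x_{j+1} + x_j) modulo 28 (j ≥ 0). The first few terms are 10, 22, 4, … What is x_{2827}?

2

x_0 = 10; x_1 = 22; x_2 = 4; x_3 = 26; x_4 = 2; x_5 = 0; x_6 = 2; x_7 = 2; x_8 = 4; x_9 = 6; x_{10} = 10; x_{11} = 16; x_{12} = 26; x_{13} = 14; x_{14} = 12; x_{15} = 26; x_{16} = 10; x_{17} = 8; x_{18} = 18; x_{19} = 26; x_{20} = 16; x_{21} = 14; x_{22} = 2; x_{23} = 16; x_{24} = 18; x_{25} = 6; x_{26} = 24; x_{27} = 2; x_{28} = 26; x_{29} = 0; x_{30} = 26; x_{31} = 26; x_{32} = 24; x_{33} = 22; x_{34} = 18; x_{35} = 12; x_{36} = 2; x_{37} = 14; x_{38} = 16; x_{39} = 2; x_{40} = 18; x_{41} = 20; x_{42} = 10; x_{43} = 2; x_{44} = 12; x_{45} = 14; x_{46} = 26; x_{47} = 12; x_{48} = 10; x_{49} = 22.
The sequence repeats with period 48.
(2827 - 0) mod 48 = 43, so x_{2827} = x_{43} = 2.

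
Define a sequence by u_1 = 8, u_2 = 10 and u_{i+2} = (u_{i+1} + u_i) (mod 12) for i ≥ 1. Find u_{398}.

Listing terms: u_1 = 8; u_2 = 10; u_3 = 6; u_4 = 4; u_5 = 10; u_6 = 2; u_7 = 0; u_8 = 2; u_9 = 2; u_{10} = 4; u_{11} = 6; u_{12} = 10; u_{13} = 4; u_{14} = 2; u_{15} = 6; u_{16} = 8; u_{17} = 2; u_{18} = 10; u_{19} = 0; u_{20} = 10; u_{21} = 10; u_{22} = 8; u_{23} = 6; u_{24} = 2; u_{25} = 8; u_{26} = 10.
The sequence repeats with period 24.
So u_{398} = u_{1 + ((398-1) mod 24)} = u_{14} = 2.

2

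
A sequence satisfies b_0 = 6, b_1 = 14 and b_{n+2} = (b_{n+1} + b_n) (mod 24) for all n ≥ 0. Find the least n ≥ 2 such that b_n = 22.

6

We have b_0 = 6, b_1 = 14, b_2 = 20, b_3 = 10, b_4 = 6, b_5 = 16, b_6 = 22, b_7 = 14, b_8 = 12, b_9 = 2, b_{10} = 14, b_{11} = 16, b_{12} = 6, b_{13} = 22, b_{14} = 4, b_{15} = 2, b_{16} = 6, b_{17} = 8, b_{18} = 14, b_{19} = 22, b_{20} = 12, b_{21} = 10, b_{22} = 22, b_{23} = 8, b_{24} = 6, b_{25} = 14.
Since (b_{24}, b_{25}) = (b_0, b_1) = (6, 14) (two consecutive terms determine the rest), the sequence is periodic with period 24.
The value 22 first appears (with n ≥ 2) at b_6.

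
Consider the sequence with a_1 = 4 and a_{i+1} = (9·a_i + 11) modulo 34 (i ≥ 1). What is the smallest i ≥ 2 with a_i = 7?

4

a_1 = 4,  a_2 = 13,  a_3 = 26,  a_4 = 7,  a_5 = 6,  a_6 = 31,  a_7 = 18,  a_8 = 3,  a_9 = 4.
The sequence repeats with period 8.
The value 7 first appears (with i ≥ 2) at a_4.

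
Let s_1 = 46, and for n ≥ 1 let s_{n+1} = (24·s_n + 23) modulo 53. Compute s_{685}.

We have s_1 = 46,  s_2 = 14,  s_3 = 41,  s_4 = 0,  s_5 = 23,  s_6 = 45,  s_7 = 43,  s_8 = 48,  s_9 = 9,  s_{10} = 27,  s_{11} = 35,  s_{12} = 15,  s_{13} = 12,  s_{14} = 46.
Since s_{14} = s_1 = 46, the sequence is periodic with period 13.
(685 - 1) mod 13 = 8, so s_{685} = s_9 = 9.

9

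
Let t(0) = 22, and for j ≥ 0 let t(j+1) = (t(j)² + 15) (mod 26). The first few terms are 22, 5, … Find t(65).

19

We have t(0) = 22, t(1) = 5, t(2) = 14, t(3) = 3, t(4) = 24, t(5) = 19, t(6) = 12, t(7) = 3.
Since t(7) = t(3) = 3, the sequence is eventually periodic: after a pre-period of length 3 it cycles with period 4.
For j ≥ 3, t(j) depends only on (j - 3) mod 4. (65 - 3) mod 4 = 2, so t(65) = t(5) = 19.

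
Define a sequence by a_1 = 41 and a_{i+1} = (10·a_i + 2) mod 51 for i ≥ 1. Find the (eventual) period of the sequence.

48

Computing terms: a_1 = 41,  a_2 = 4,  a_3 = 42,  a_4 = 14,  a_5 = 40,  a_6 = 45,  a_7 = 44,  a_8 = 34,  a_9 = 36,  a_{10} = 5,  a_{11} = 1,  a_{12} = 12,  a_{13} = 20,  a_{14} = 49,  a_{15} = 33,  a_{16} = 26,  a_{17} = 7,  a_{18} = 21,  a_{19} = 8,  a_{20} = 31,  a_{21} = 6,  a_{22} = 11,  a_{23} = 10,  a_{24} = 0,  a_{25} = 2,  a_{26} = 22,  a_{27} = 18,  a_{28} = 29,  a_{29} = 37,  a_{30} = 15,  a_{31} = 50,  a_{32} = 43,  a_{33} = 24,  a_{34} = 38,  a_{35} = 25,  a_{36} = 48,  a_{37} = 23,  a_{38} = 28,  a_{39} = 27,  a_{40} = 17,  a_{41} = 19,  a_{42} = 39,  a_{43} = 35,  a_{44} = 46,  a_{45} = 3,  a_{46} = 32,  a_{47} = 16,  a_{48} = 9,  a_{49} = 41.
The sequence repeats with period 48.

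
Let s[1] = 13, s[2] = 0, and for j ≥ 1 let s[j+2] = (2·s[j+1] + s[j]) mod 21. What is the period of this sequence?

Listing terms: s[1] = 13, s[2] = 0, s[3] = 13, s[4] = 5, s[5] = 2, s[6] = 9, s[7] = 20, s[8] = 7, s[9] = 13, s[10] = 12, s[11] = 16, s[12] = 2, s[13] = 20, s[14] = 0, s[15] = 20, s[16] = 19, s[17] = 16, s[18] = 9, s[19] = 13, s[20] = 14, s[21] = 20, s[22] = 12, s[23] = 2, s[24] = 16, s[25] = 13, s[26] = 0.
Since (s[25], s[26]) = (s[1], s[2]) = (13, 0) (two consecutive terms determine the rest), the sequence is periodic with period 24.

24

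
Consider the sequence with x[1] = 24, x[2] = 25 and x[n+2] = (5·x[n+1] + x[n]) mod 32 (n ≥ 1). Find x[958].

Computing terms: x[1] = 24; x[2] = 25; x[3] = 21; x[4] = 2; x[5] = 31; x[6] = 29; x[7] = 16; x[8] = 13; x[9] = 17; x[10] = 2; x[11] = 27; x[12] = 9; x[13] = 8; x[14] = 17; x[15] = 29; x[16] = 2; x[17] = 7; x[18] = 5; x[19] = 0; x[20] = 5; x[21] = 25; x[22] = 2; x[23] = 3; x[24] = 17; x[25] = 24; x[26] = 9; x[27] = 5; x[28] = 2; x[29] = 15; x[30] = 13; x[31] = 16; x[32] = 29; x[33] = 1; x[34] = 2; x[35] = 11; x[36] = 25; x[37] = 8; x[38] = 1; x[39] = 13; x[40] = 2; x[41] = 23; x[42] = 21; x[43] = 0; x[44] = 21; x[45] = 9; x[46] = 2; x[47] = 19; x[48] = 1; x[49] = 24; x[50] = 25.
Since (x[49], x[50]) = (x[1], x[2]) = (24, 25) (two consecutive terms determine the rest), the sequence is periodic with period 48.
So x[958] = x[1 + ((958-1) mod 48)] = x[46] = 2.

2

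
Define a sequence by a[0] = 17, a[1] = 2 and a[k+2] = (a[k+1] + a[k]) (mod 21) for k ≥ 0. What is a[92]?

16

Computing terms: a[0] = 17, a[1] = 2, a[2] = 19, a[3] = 0, a[4] = 19, a[5] = 19, a[6] = 17, a[7] = 15, a[8] = 11, a[9] = 5, a[10] = 16, a[11] = 0, a[12] = 16, a[13] = 16, a[14] = 11, a[15] = 6, a[16] = 17, a[17] = 2.
The sequence repeats with period 16.
(92 - 0) mod 16 = 12, so a[92] = a[12] = 16.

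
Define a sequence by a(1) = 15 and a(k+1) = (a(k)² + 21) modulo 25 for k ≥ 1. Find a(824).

Listing terms: a(1) = 15,  a(2) = 21,  a(3) = 12,  a(4) = 15.
The sequence repeats with period 3.
(824 - 1) mod 3 = 1, so a(824) = a(2) = 21.

21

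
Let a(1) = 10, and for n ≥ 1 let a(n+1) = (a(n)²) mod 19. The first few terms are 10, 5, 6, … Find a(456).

a(1) = 10; a(2) = 5; a(3) = 6; a(4) = 17; a(5) = 4; a(6) = 16; a(7) = 9; a(8) = 5.
Since a(8) = a(2) = 5, the sequence is eventually periodic: after a pre-period of length 1 it cycles with period 6.
For n ≥ 2, a(n) depends only on (n - 2) mod 6. (456 - 2) mod 6 = 4, so a(456) = a(6) = 16.

16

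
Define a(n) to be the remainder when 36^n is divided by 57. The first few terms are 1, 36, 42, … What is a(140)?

We have a(0) = 1; a(1) = 36; a(2) = 42; a(3) = 30; a(4) = 54; a(5) = 6; a(6) = 45; a(7) = 24; a(8) = 9; a(9) = 39; a(10) = 36.
Since a(10) = a(1) = 36, the sequence is eventually periodic: after a pre-period of length 1 it cycles with period 9.
For n ≥ 1, a(n) depends only on (n - 1) mod 9. (140 - 1) mod 9 = 4, so a(140) = a(5) = 6.

6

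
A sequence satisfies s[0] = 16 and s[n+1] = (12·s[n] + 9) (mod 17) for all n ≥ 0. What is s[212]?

Computing terms: s[0] = 16,  s[1] = 14,  s[2] = 7,  s[3] = 8,  s[4] = 3,  s[5] = 11,  s[6] = 5,  s[7] = 1,  s[8] = 4,  s[9] = 6,  s[10] = 13,  s[11] = 12,  s[12] = 0,  s[13] = 9,  s[14] = 15,  s[15] = 2,  s[16] = 16.
The sequence repeats with period 16.
So s[212] = s[0 + ((212-0) mod 16)] = s[4] = 3.

3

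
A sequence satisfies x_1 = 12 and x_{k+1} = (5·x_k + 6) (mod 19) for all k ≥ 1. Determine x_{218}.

9

Computing terms: x_1 = 12, x_2 = 9, x_3 = 13, x_4 = 14, x_5 = 0, x_6 = 6, x_7 = 17, x_8 = 15, x_9 = 5, x_{10} = 12.
Since x_{10} = x_1 = 12, the sequence is periodic with period 9.
So x_{218} = x_{1 + ((218-1) mod 9)} = x_2 = 9.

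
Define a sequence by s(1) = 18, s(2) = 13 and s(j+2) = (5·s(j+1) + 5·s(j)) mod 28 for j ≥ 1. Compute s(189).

27

Listing terms: s(1) = 18, s(2) = 13, s(3) = 15, s(4) = 0, s(5) = 19, s(6) = 11, s(7) = 10, s(8) = 21, s(9) = 15, s(10) = 12, s(11) = 23, s(12) = 7, s(13) = 10, s(14) = 1, s(15) = 27, s(16) = 0, s(17) = 23, s(18) = 3, s(19) = 18, s(20) = 21, s(21) = 27, s(22) = 16, s(23) = 19, s(24) = 7, s(25) = 18, s(26) = 13.
The sequence repeats with period 24.
(189 - 1) mod 24 = 20, so s(189) = s(21) = 27.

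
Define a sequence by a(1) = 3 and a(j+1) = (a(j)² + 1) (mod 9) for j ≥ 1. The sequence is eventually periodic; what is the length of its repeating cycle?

We have a(1) = 3, a(2) = 1, a(3) = 2, a(4) = 5, a(5) = 8, a(6) = 2.
Since a(6) = a(3) = 2, the sequence is eventually periodic: after a pre-period of length 2 it cycles with period 3.

3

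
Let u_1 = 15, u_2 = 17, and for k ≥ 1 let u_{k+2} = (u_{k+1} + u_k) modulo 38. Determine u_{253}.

15

We have u_1 = 15,  u_2 = 17,  u_3 = 32,  u_4 = 11,  u_5 = 5,  u_6 = 16,  u_7 = 21,  u_8 = 37,  u_9 = 20,  u_{10} = 19,  u_{11} = 1,  u_{12} = 20,  u_{13} = 21,  u_{14} = 3,  u_{15} = 24,  u_{16} = 27,  u_{17} = 13,  u_{18} = 2,  u_{19} = 15,  u_{20} = 17.
Since (u_{19}, u_{20}) = (u_1, u_2) = (15, 17) (two consecutive terms determine the rest), the sequence is periodic with period 18.
(253 - 1) mod 18 = 0, so u_{253} = u_1 = 15.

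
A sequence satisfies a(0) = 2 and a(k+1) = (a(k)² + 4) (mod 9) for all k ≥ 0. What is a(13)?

8

We have a(0) = 2, a(1) = 8, a(2) = 5, a(3) = 2.
Since a(3) = a(0) = 2, the sequence is periodic with period 3.
(13 - 0) mod 3 = 1, so a(13) = a(1) = 8.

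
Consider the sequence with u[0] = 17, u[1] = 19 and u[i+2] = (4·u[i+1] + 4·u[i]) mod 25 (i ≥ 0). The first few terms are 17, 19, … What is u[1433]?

19

Listing terms: u[0] = 17,  u[1] = 19,  u[2] = 19,  u[3] = 2,  u[4] = 9,  u[5] = 19,  u[6] = 12,  u[7] = 24,  u[8] = 19,  u[9] = 22,  u[10] = 14,  u[11] = 19,  u[12] = 7,  u[13] = 4,  u[14] = 19,  u[15] = 17,  u[16] = 19.
The sequence repeats with period 15.
So u[1433] = u[0 + ((1433-0) mod 15)] = u[8] = 19.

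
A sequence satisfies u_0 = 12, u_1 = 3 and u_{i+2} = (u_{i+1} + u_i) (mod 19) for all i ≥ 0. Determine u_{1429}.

2

We have u_0 = 12, u_1 = 3, u_2 = 15, u_3 = 18, u_4 = 14, u_5 = 13, u_6 = 8, u_7 = 2, u_8 = 10, u_9 = 12, u_{10} = 3.
Since (u_9, u_{10}) = (u_0, u_1) = (12, 3) (two consecutive terms determine the rest), the sequence is periodic with period 9.
(1429 - 0) mod 9 = 7, so u_{1429} = u_7 = 2.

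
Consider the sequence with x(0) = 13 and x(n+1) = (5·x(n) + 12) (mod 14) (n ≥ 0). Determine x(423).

We have x(0) = 13, x(1) = 7, x(2) = 5, x(3) = 9, x(4) = 1, x(5) = 3, x(6) = 13.
The sequence repeats with period 6.
(423 - 0) mod 6 = 3, so x(423) = x(3) = 9.

9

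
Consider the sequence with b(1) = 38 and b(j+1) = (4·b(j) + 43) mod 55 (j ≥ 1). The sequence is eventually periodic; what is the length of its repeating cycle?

10

b(1) = 38,  b(2) = 30,  b(3) = 53,  b(4) = 35,  b(5) = 18,  b(6) = 5,  b(7) = 8,  b(8) = 20,  b(9) = 13,  b(10) = 40,  b(11) = 38.
Since b(11) = b(1) = 38, the sequence is periodic with period 10.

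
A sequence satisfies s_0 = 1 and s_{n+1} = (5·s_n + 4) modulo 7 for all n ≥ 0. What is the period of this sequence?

6

Computing terms: s_0 = 1; s_1 = 2; s_2 = 0; s_3 = 4; s_4 = 3; s_5 = 5; s_6 = 1.
The sequence repeats with period 6.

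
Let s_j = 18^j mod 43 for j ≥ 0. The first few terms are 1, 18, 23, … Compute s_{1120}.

Computing terms: s_0 = 1; s_1 = 18; s_2 = 23; s_3 = 27; s_4 = 13; s_5 = 19; s_6 = 41; s_7 = 7; s_8 = 40; s_9 = 32; s_{10} = 17; s_{11} = 5; s_{12} = 4; s_{13} = 29; s_{14} = 6; s_{15} = 22; s_{16} = 9; s_{17} = 33; s_{18} = 35; s_{19} = 28; s_{20} = 31; s_{21} = 42; s_{22} = 25; s_{23} = 20; s_{24} = 16; s_{25} = 30; s_{26} = 24; s_{27} = 2; s_{28} = 36; s_{29} = 3; s_{30} = 11; s_{31} = 26; s_{32} = 38; s_{33} = 39; s_{34} = 14; s_{35} = 37; s_{36} = 21; s_{37} = 34; s_{38} = 10; s_{39} = 8; s_{40} = 15; s_{41} = 12; s_{42} = 1.
Since s_{42} = s_0 = 1, the sequence is periodic with period 42.
(1120 - 0) mod 42 = 28, so s_{1120} = s_{28} = 36.

36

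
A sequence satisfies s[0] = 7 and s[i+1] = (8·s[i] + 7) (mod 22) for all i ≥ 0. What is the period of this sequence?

Computing terms: s[0] = 7, s[1] = 19, s[2] = 5, s[3] = 3, s[4] = 9, s[5] = 13, s[6] = 1, s[7] = 15, s[8] = 17, s[9] = 11, s[10] = 7.
Since s[10] = s[0] = 7, the sequence is periodic with period 10.

10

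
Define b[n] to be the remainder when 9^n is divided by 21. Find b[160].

Computing terms: b[1] = 9,  b[2] = 18,  b[3] = 15,  b[4] = 9.
The sequence repeats with period 3.
So b[160] = b[1 + ((160-1) mod 3)] = b[1] = 9.

9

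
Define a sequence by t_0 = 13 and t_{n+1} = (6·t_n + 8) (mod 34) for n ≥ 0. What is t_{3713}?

18

t_0 = 13, t_1 = 18, t_2 = 14, t_3 = 24, t_4 = 16, t_5 = 2, t_6 = 20, t_7 = 26, t_8 = 28, t_9 = 6, t_{10} = 10, t_{11} = 0, t_{12} = 8, t_{13} = 22, t_{14} = 4, t_{15} = 32, t_{16} = 30, t_{17} = 18.
Since t_{17} = t_1 = 18, the sequence is eventually periodic: after a pre-period of length 1 it cycles with period 16.
For n ≥ 1, t_n depends only on (n - 1) mod 16. (3713 - 1) mod 16 = 0, so t_{3713} = t_1 = 18.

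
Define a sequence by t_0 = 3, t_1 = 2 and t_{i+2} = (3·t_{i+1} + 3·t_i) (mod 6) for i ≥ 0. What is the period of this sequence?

t_0 = 3; t_1 = 2; t_2 = 3; t_3 = 3; t_4 = 0; t_5 = 3; t_6 = 3.
Since (t_5, t_6) = (t_2, t_3) = (3, 3) (two consecutive terms determine the rest), the sequence is eventually periodic: after a pre-period of length 2 it cycles with period 3.

3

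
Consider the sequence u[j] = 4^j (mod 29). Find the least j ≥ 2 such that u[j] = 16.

2

Computing terms: u[1] = 4, u[2] = 16, u[3] = 6, u[4] = 24, u[5] = 9, u[6] = 7, u[7] = 28, u[8] = 25, u[9] = 13, u[10] = 23, u[11] = 5, u[12] = 20, u[13] = 22, u[14] = 1, u[15] = 4.
The sequence repeats with period 14.
The value 16 first appears (with j ≥ 2) at u[2].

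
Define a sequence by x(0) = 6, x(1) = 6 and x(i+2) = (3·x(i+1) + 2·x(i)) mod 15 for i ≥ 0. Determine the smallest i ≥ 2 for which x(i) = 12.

3

We have x(0) = 6,  x(1) = 6,  x(2) = 0,  x(3) = 12,  x(4) = 6,  x(5) = 12,  x(6) = 3,  x(7) = 3,  x(8) = 0,  x(9) = 6,  x(10) = 3,  x(11) = 6,  x(12) = 9,  x(13) = 9,  x(14) = 0,  x(15) = 3,  x(16) = 9,  x(17) = 3,  x(18) = 12,  x(19) = 12,  x(20) = 0,  x(21) = 9,  x(22) = 12,  x(23) = 9,  x(24) = 6,  x(25) = 6.
Since (x(24), x(25)) = (x(0), x(1)) = (6, 6) (two consecutive terms determine the rest), the sequence is periodic with period 24.
The value 12 first appears (with i ≥ 2) at x(3).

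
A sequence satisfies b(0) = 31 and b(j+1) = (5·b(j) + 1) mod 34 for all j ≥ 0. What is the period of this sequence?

16

We have b(0) = 31,  b(1) = 20,  b(2) = 33,  b(3) = 30,  b(4) = 15,  b(5) = 8,  b(6) = 7,  b(7) = 2,  b(8) = 11,  b(9) = 22,  b(10) = 9,  b(11) = 12,  b(12) = 27,  b(13) = 0,  b(14) = 1,  b(15) = 6,  b(16) = 31.
Since b(16) = b(0) = 31, the sequence is periodic with period 16.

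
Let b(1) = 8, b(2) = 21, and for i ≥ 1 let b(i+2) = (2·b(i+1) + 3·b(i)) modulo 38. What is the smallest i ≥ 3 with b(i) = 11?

10

Computing terms: b(1) = 8,  b(2) = 21,  b(3) = 28,  b(4) = 5,  b(5) = 18,  b(6) = 13,  b(7) = 4,  b(8) = 9,  b(9) = 30,  b(10) = 11,  b(11) = 36,  b(12) = 29,  b(13) = 14,  b(14) = 1,  b(15) = 6,  b(16) = 15,  b(17) = 10,  b(18) = 27,  b(19) = 8,  b(20) = 21.
Since (b(19), b(20)) = (b(1), b(2)) = (8, 21) (two consecutive terms determine the rest), the sequence is periodic with period 18.
The value 11 first appears (with i ≥ 3) at b(10).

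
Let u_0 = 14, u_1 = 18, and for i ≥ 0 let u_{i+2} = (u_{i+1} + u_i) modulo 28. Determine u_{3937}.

u_0 = 14,  u_1 = 18,  u_2 = 4,  u_3 = 22,  u_4 = 26,  u_5 = 20,  u_6 = 18,  u_7 = 10,  u_8 = 0,  u_9 = 10,  u_{10} = 10,  u_{11} = 20,  u_{12} = 2,  u_{13} = 22,  u_{14} = 24,  u_{15} = 18,  u_{16} = 14,  u_{17} = 4,  u_{18} = 18,  u_{19} = 22,  u_{20} = 12,  u_{21} = 6,  u_{22} = 18,  u_{23} = 24,  u_{24} = 14,  u_{25} = 10,  u_{26} = 24,  u_{27} = 6,  u_{28} = 2,  u_{29} = 8,  u_{30} = 10,  u_{31} = 18,  u_{32} = 0,  u_{33} = 18,  u_{34} = 18,  u_{35} = 8,  u_{36} = 26,  u_{37} = 6,  u_{38} = 4,  u_{39} = 10,  u_{40} = 14,  u_{41} = 24,  u_{42} = 10,  u_{43} = 6,  u_{44} = 16,  u_{45} = 22,  u_{46} = 10,  u_{47} = 4,  u_{48} = 14,  u_{49} = 18.
The sequence repeats with period 48.
So u_{3937} = u_{0 + ((3937-0) mod 48)} = u_1 = 18.

18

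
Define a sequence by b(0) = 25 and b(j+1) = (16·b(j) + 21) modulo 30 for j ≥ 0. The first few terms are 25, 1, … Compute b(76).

1

b(0) = 25, b(1) = 1, b(2) = 7, b(3) = 13, b(4) = 19, b(5) = 25.
Since b(5) = b(0) = 25, the sequence is periodic with period 5.
(76 - 0) mod 5 = 1, so b(76) = b(1) = 1.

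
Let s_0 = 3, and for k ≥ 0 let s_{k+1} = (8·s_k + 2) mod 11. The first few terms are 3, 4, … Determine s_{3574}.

Listing terms: s_0 = 3,  s_1 = 4,  s_2 = 1,  s_3 = 10,  s_4 = 5,  s_5 = 9,  s_6 = 8,  s_7 = 0,  s_8 = 2,  s_9 = 7,  s_{10} = 3.
The sequence repeats with period 10.
(3574 - 0) mod 10 = 4, so s_{3574} = s_4 = 5.

5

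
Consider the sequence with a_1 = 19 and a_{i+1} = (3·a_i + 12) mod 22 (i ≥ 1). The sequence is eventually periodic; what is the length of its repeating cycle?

Computing terms: a_1 = 19,  a_2 = 3,  a_3 = 21,  a_4 = 9,  a_5 = 17,  a_6 = 19.
Since a_6 = a_1 = 19, the sequence is periodic with period 5.

5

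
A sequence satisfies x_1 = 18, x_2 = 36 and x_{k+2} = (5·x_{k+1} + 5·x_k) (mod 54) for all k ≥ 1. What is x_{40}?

18

x_1 = 18, x_2 = 36, x_3 = 0, x_4 = 18, x_5 = 36.
Since (x_4, x_5) = (x_1, x_2) = (18, 36) (two consecutive terms determine the rest), the sequence is periodic with period 3.
So x_{40} = x_{1 + ((40-1) mod 3)} = x_1 = 18.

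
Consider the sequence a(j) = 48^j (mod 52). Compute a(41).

16

We have a(1) = 48,  a(2) = 16,  a(3) = 40,  a(4) = 48.
The sequence repeats with period 3.
(41 - 1) mod 3 = 1, so a(41) = a(2) = 16.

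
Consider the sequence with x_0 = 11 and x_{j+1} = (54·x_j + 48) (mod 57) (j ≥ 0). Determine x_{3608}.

Listing terms: x_0 = 11, x_1 = 15, x_2 = 3, x_3 = 39, x_4 = 45, x_5 = 27, x_6 = 24, x_7 = 33, x_8 = 6, x_9 = 30, x_{10} = 15.
Since x_{10} = x_1 = 15, the sequence is eventually periodic: after a pre-period of length 1 it cycles with period 9.
For j ≥ 1, x_j depends only on (j - 1) mod 9. (3608 - 1) mod 9 = 7, so x_{3608} = x_8 = 6.

6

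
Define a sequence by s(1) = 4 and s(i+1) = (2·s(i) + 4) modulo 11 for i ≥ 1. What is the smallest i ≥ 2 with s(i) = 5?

4

We have s(1) = 4, s(2) = 1, s(3) = 6, s(4) = 5, s(5) = 3, s(6) = 10, s(7) = 2, s(8) = 8, s(9) = 9, s(10) = 0, s(11) = 4.
Since s(11) = s(1) = 4, the sequence is periodic with period 10.
The value 5 first appears (with i ≥ 2) at s(4).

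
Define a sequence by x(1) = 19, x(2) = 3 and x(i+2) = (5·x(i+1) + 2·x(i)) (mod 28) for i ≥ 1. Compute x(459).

Computing terms: x(1) = 19, x(2) = 3, x(3) = 25, x(4) = 19, x(5) = 5, x(6) = 7, x(7) = 17, x(8) = 15, x(9) = 25, x(10) = 15, x(11) = 13, x(12) = 11, x(13) = 25, x(14) = 7, x(15) = 1, x(16) = 19, x(17) = 13, x(18) = 19, x(19) = 9, x(20) = 27, x(21) = 13, x(22) = 7, x(23) = 5, x(24) = 11, x(25) = 9, x(26) = 11, x(27) = 17, x(28) = 23, x(29) = 9, x(30) = 7, x(31) = 25, x(32) = 27, x(33) = 17, x(34) = 27, x(35) = 1, x(36) = 3, x(37) = 17, x(38) = 7, x(39) = 13, x(40) = 23, x(41) = 1, x(42) = 23, x(43) = 5, x(44) = 15, x(45) = 1, x(46) = 7, x(47) = 9, x(48) = 3, x(49) = 5, x(50) = 3, x(51) = 25.
Since (x(50), x(51)) = (x(2), x(3)) = (3, 25) (two consecutive terms determine the rest), the sequence is eventually periodic: after a pre-period of length 1 it cycles with period 48.
For i ≥ 2, x(i) depends only on (i - 2) mod 48. (459 - 2) mod 48 = 25, so x(459) = x(27) = 17.

17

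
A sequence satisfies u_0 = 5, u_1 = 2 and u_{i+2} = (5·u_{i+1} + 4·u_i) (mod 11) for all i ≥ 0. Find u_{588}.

7

Listing terms: u_0 = 5, u_1 = 2, u_2 = 8, u_3 = 4, u_4 = 8, u_5 = 1, u_6 = 4, u_7 = 2, u_8 = 4, u_9 = 6, u_{10} = 2, u_{11} = 1, u_{12} = 2, u_{13} = 3, u_{14} = 1, u_{15} = 6, u_{16} = 1, u_{17} = 7, u_{18} = 6, u_{19} = 3, u_{20} = 6, u_{21} = 9, u_{22} = 3, u_{23} = 7, u_{24} = 3, u_{25} = 10, u_{26} = 7, u_{27} = 9, u_{28} = 7, u_{29} = 5, u_{30} = 9, u_{31} = 10, u_{32} = 9, u_{33} = 8, u_{34} = 10, u_{35} = 5, u_{36} = 10, u_{37} = 4, u_{38} = 5, u_{39} = 8, u_{40} = 5, u_{41} = 2.
The sequence repeats with period 40.
(588 - 0) mod 40 = 28, so u_{588} = u_{28} = 7.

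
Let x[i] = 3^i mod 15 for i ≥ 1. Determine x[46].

Computing terms: x[1] = 3,  x[2] = 9,  x[3] = 12,  x[4] = 6,  x[5] = 3.
Since x[5] = x[1] = 3, the sequence is periodic with period 4.
(46 - 1) mod 4 = 1, so x[46] = x[2] = 9.

9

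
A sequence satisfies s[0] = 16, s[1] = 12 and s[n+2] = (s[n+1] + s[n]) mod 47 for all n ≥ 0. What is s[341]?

We have s[0] = 16, s[1] = 12, s[2] = 28, s[3] = 40, s[4] = 21, s[5] = 14, s[6] = 35, s[7] = 2, s[8] = 37, s[9] = 39, s[10] = 29, s[11] = 21, s[12] = 3, s[13] = 24, s[14] = 27, s[15] = 4, s[16] = 31, s[17] = 35, s[18] = 19, s[19] = 7, s[20] = 26, s[21] = 33, s[22] = 12, s[23] = 45, s[24] = 10, s[25] = 8, s[26] = 18, s[27] = 26, s[28] = 44, s[29] = 23, s[30] = 20, s[31] = 43, s[32] = 16, s[33] = 12.
The sequence repeats with period 32.
So s[341] = s[0 + ((341-0) mod 32)] = s[21] = 33.

33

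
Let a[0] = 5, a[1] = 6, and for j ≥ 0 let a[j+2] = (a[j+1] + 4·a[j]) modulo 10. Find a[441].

Listing terms: a[0] = 5,  a[1] = 6,  a[2] = 6,  a[3] = 0,  a[4] = 4,  a[5] = 4,  a[6] = 0,  a[7] = 6,  a[8] = 6.
Since (a[7], a[8]) = (a[1], a[2]) = (6, 6) (two consecutive terms determine the rest), the sequence is eventually periodic: after a pre-period of length 1 it cycles with period 6.
For j ≥ 1, a[j] depends only on (j - 1) mod 6. (441 - 1) mod 6 = 2, so a[441] = a[3] = 0.

0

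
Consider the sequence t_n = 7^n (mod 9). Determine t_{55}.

7

Computing terms: t_1 = 7,  t_2 = 4,  t_3 = 1,  t_4 = 7.
The sequence repeats with period 3.
(55 - 1) mod 3 = 0, so t_{55} = t_1 = 7.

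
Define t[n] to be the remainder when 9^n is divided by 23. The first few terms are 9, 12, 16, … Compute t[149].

3

Listing terms: t[1] = 9; t[2] = 12; t[3] = 16; t[4] = 6; t[5] = 8; t[6] = 3; t[7] = 4; t[8] = 13; t[9] = 2; t[10] = 18; t[11] = 1; t[12] = 9.
The sequence repeats with period 11.
(149 - 1) mod 11 = 5, so t[149] = t[6] = 3.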